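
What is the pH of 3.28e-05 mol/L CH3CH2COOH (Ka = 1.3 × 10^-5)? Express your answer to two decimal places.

CH3CH2COOH ⇌ CH3CH2COO- + H+
From the ICE table, Ka = [H+]²/(3.28e-05 − [H+]) = 1.3 × 10^-5.
Here C₀/Ka ≈ 2.52, so the small-[H+] approximation fails. Use the quadratic:
[H+] = [−1.3e-05 + √(1.3e-05² + 1.71e-09)]/2 = 1.51 × 10^-5 M
pH = −log[H+] = −log(1.51 × 10^-5) = 4.82

pH = 4.82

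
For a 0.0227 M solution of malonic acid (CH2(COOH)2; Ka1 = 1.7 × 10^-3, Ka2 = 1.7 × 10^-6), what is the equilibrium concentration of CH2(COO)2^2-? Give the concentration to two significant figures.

First ionization gives [H+] ≈ [CH2(COOH)COO-] = 5.42 × 10^-3 M.
Second step: Ka2 = [H+][CH2(COO)2^2-]/[CH2(COOH)COO-] ≈ [CH2(COO)2^2-] (since [H+] ≈ [CH2(COOH)COO-]).
So [CH2(COO)2^2-] ≈ Ka2.

1.7 × 10^-6 M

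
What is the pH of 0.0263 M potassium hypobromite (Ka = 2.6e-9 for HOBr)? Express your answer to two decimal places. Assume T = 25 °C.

pH = 10.50

OBr- is the conjugate base of the weak acid HOBr.
Kb = Kw/Ka = 1.0×10^-14 / 2.6 × 10^-9 = 3.85 × 10^-6
From the ICE table, Kb = [OH-]²/(0.0263 − [OH-]) = 3.85 × 10^-6.
Since Kb ≪ C₀, [OH-] ≈ √(Kb·C₀) = 3.18 × 10^-4 M.
Check: 1.2% ionized — well under 5%, approximation valid.
pOH = −log(3.18 × 10^-4) = 3.50; pH = 14.00 − 3.50 = 10.50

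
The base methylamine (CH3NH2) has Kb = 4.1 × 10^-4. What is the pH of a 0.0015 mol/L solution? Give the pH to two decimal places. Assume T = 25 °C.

pH = 10.78

CH3NH2 + H2O ⇌ CH3NH3+ + OH-
Kb = x²/(0.0015 − x) = 4.1 × 10^-4
x is not negligible relative to C₀; solve x² + 0.00041·x − 6.15e-07 = 0.
x = [−0.00041 + √(0.00041² + 2.46e-06)]/2 = 6.06 × 10^-4 M
pOH = 3.22, so pH = 14.00 − pOH = 10.78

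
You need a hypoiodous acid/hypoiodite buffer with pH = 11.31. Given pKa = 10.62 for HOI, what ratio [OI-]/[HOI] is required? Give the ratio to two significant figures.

pH = pKa + log(r) ⇒ log(r) = 11.31 − 10.62 = +0.69
r = [OI-]/[HOI] = 10^(+0.69) = 4.9

ratio = 4.9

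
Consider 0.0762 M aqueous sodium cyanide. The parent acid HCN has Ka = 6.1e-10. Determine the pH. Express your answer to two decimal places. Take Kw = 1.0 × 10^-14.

pH = 11.05

CN- is the conjugate base of the weak acid HCN.
Kb = Kw/Ka = 1.0×10^-14 / 6.1 × 10^-10 = 1.64 × 10^-5
From the ICE table, Kb = [OH-]²/(0.0762 − [OH-]) = 1.64 × 10^-5.
Assume [OH-] ≪ 0.0762: [OH-] ≈ √(1.64 × 10^-5 × 0.0762) = 1.12 × 10^-3 M
Check: 1.5% ionized — well under 5%, approximation valid.
pOH = −log(1.12 × 10^-3) = 2.95; pH = 14.00 − 2.95 = 11.05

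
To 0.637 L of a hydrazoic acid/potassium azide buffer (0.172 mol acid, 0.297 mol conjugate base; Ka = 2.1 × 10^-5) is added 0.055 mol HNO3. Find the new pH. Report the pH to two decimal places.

pH = 4.71

After neutralization: n(HN3) = 0.227 mol, n(N3-) = 0.242 mol.
pKa = −log(2.1 × 10^-5) = 4.678
pH = pKa + log([A⁻]/[HA]) = 4.678 + log(0.242/0.227) = 4.678 +0.028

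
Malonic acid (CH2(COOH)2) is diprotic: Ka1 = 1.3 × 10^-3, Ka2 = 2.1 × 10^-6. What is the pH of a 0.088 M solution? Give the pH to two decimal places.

pH = 2.00

Since Ka1 ≫ Ka2, the first ionization dominates [H+].
Ka1 = x²/(0.088 − x) = 1.3 × 10^-3
Solving the quadratic: x = (−Ka1 + √(Ka1² + 4·Ka1·C₀))/2 = 1.01 × 10^-2 M
pH = −log(1.01 × 10^-2) = 2.00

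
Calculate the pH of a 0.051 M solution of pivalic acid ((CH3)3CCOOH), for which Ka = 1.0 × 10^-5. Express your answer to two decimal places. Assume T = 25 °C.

pH = 3.15

(CH3)3CCOOH ⇌ (CH3)3CCOO- + H+
From the ICE table, Ka = [H+]²/(0.051 − [H+]) = 1.0 × 10^-5.
Assume [H+] ≪ 0.051: [H+] ≈ √(1.0 × 10^-5 × 0.051) = 7.14 × 10^-4 M
([H+]/C₀ = 1.4% < 5%, so the approximation holds.)
pH = −log(7.14 × 10^-4) = 3.15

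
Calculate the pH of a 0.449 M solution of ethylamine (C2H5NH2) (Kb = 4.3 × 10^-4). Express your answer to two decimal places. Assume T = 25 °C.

pH = 12.14

C2H5NH2 + H2O ⇌ C2H5NH3+ + OH-
Kb = [OH-]²/(0.449 − [OH-]) = 4.3 × 10^-4
Assume [OH-] ≪ 0.449: [OH-] ≈ √(4.3 × 10^-4 × 0.449) = 1.39 × 10^-2 M
Check: 3.1% ionized — well under 5%, approximation valid.
pOH = 1.86, so pH = 14.00 − pOH = 12.14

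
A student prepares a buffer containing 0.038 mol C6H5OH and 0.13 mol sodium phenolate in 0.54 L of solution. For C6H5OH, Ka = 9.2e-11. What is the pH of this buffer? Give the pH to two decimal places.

pKa = −log(9.2 × 10^-11) = 10.036
Henderson–Hasselbalch: pH = pKa + log([C6H5O-]/[C6H5OH]) = 10.036 + log(0.13/0.038)
pH = 10.036 + (+0.534) = 10.57

pH = 10.57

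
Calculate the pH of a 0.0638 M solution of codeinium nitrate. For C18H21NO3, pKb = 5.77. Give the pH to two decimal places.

pH = 4.71

C18H22NO3+ is the conjugate acid of the weak base C18H21NO3.
Kb = 10^(−5.77) = 1.70 × 10^-6
Ka = Kw/Kb = 1.0×10^-14 / 1.70 × 10^-6 = 5.88 × 10^-9
Ka = [H+]²/(0.0638 − [H+]) = 5.88 × 10^-9
Since Ka ≪ C₀, [H+] ≈ √(Ka·C₀) = 1.94 × 10^-5 M.
([H+]/C₀ = 0.03% < 5%, so the approximation holds.)
pH = −log[H+] = −log(1.94 × 10^-5) = 4.71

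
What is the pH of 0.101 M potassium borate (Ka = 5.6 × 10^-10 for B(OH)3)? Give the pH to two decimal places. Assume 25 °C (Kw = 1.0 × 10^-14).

B(OH)4- is the conjugate base of the weak acid B(OH)3.
Kb = Kw/Ka = 1.0×10^-14 / 5.6 × 10^-10 = 1.79 × 10^-5
Kb = x²/(0.101 − x) = 1.79 × 10^-5
Neglecting x in the denominator: x = √(1.79 × 10^-5 × 0.101) = 1.34 × 10^-3 M
pOH = −log(1.34 × 10^-3) = 2.87; pH = 14.00 − 2.87 = 11.13

pH = 11.13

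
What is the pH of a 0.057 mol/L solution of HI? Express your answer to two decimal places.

HI is a strong acid and dissociates completely, so [H+] = 0.057 M.
pH = -log(0.057) = 1.24

pH = 1.24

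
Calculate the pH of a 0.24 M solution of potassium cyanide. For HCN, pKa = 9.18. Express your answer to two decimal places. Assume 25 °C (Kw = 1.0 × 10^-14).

CN- is the conjugate base of the weak acid HCN.
Ka = 10^(−9.18) = 6.61 × 10^-10
Kb = Kw/Ka = 1.0×10^-14 / 6.61 × 10^-10 = 1.51 × 10^-5
From the ICE table, Kb = [OH-]²/(0.24 − [OH-]) = 1.51 × 10^-5.
Assume [OH-] ≪ 0.24: [OH-] ≈ √(1.51 × 10^-5 × 0.24) = 1.90 × 10^-3 M
([OH-]/C₀ = 0.79% < 5%, so the approximation holds.)
pOH = −log(1.90 × 10^-3) = 2.72; pH = 14.00 − 2.72 = 11.28

pH = 11.28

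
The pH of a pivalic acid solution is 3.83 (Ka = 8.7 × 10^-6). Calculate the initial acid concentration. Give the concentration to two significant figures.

C₀ = 2.7 × 10^-3 M

[H+] = 10^(-3.83) = 1.48 × 10^-4 M = x
Ka = x²/(C₀ − x) ⇒ C₀ = x + x²/Ka
C₀ = 1.48 × 10^-4 + (1.48 × 10^-4)²/(8.7 × 10^-6) = 2.67 × 10^-3 M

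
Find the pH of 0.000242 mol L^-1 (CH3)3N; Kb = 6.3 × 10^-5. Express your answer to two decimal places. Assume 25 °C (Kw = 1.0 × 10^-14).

pH = 9.98

(CH3)3N + H2O ⇌ (CH3)3NH+ + OH-
From the ICE table, Kb = [OH-]²/(0.000242 − [OH-]) = 6.3 × 10^-5.
Here C₀/Kb ≈ 3.84, so the small-[OH-] approximation fails. Use the quadratic:
[OH-] = [−6.3e-05 + √(6.3e-05² + 6.1e-08)]/2 = 9.59 × 10^-5 M
pOH = −log(9.59 × 10^-5) = 4.02; pH = 14.00 − 4.02 = 9.98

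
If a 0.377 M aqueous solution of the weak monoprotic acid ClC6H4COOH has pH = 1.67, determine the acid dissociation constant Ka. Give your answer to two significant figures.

[H+] = 10^(-1.67) = 2.14 × 10^-2 M
At equilibrium [HA] = 0.377 − 2.14 × 10^-2 = 3.56 × 10^-1 M
Ka = [H+][A-]/[HA] = (2.14 × 10^-2)² / 3.56 × 10^-1 = 1.3 × 10^-3

Ka = 1.3 × 10^-3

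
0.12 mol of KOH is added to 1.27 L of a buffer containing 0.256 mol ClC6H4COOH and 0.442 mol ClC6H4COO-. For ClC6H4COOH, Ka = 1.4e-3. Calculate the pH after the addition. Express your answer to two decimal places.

OH- converts ClC6H4COOH to ClC6H4COO-: ClC6H4COOH → 0.136 mol, ClC6H4COO- → 0.562 mol.
pKa = −log(1.4 × 10^-3) = 2.854
pH = pKa + log(n_ClC6H4COO-/n_ClC6H4COOH) = 2.854 + log(0.562/0.136) = 2.854 + (+0.616)

pH = 3.47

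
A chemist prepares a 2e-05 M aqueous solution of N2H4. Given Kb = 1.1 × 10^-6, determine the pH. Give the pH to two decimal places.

N2H4 + H2O ⇌ N2H5+ + OH-
From the ICE table, Kb = [OH-]²/(2e-05 − [OH-]) = 1.1 × 10^-6.
Here C₀/Kb ≈ 18.2, so the small-[OH-] approximation fails. Use the quadratic:
[OH-] = (−Kb + √(Kb² + 4·Kb·C₀))/2 = 4.17 × 10^-6 M
pOH = 5.38, so pH = 14.00 − pOH = 8.62

pH = 8.62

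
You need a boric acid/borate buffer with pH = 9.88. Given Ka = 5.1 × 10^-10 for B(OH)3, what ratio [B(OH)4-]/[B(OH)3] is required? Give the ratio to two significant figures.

pKa = -log(5.1 × 10^-10) = 9.292
pH = pKa + log(r) ⇒ log(r) = 9.88 − 9.292 = +0.588
r = [B(OH)4-]/[B(OH)3] = 10^(+0.588) = 3.87

ratio = 3.9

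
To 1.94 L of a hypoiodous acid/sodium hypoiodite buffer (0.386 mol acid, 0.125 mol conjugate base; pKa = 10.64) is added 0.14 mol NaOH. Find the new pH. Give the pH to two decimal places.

After neutralization: n(HOI) = 0.246 mol, n(OI-) = 0.265 mol.
Henderson–Hasselbalch with mole ratio 0.265/0.246: pH = 10.64 + (+0.032)

pH = 10.67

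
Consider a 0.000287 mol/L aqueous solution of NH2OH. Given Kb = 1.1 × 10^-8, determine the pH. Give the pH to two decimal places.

NH2OH + H2O ⇌ NH3OH+ + OH-
Kb = [OH-]²/(0.000287 − [OH-]) = 1.1 × 10^-8
Since Kb ≪ C₀, [OH-] ≈ √(Kb·C₀) = 1.78 × 10^-6 M.
Check: 0.62% ionized — well under 5%, approximation valid.
pOH = −log(1.78 × 10^-6) = 5.75; pH = 14.00 − 5.75 = 8.25

pH = 8.25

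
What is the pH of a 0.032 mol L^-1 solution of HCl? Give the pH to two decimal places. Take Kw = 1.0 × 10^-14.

pH = 1.49

HCl is a strong acid and dissociates completely, so [H+] = 0.032 M.
pH = -log(0.032) = 1.49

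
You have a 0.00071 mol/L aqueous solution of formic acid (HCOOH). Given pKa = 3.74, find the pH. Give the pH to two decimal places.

pH = 3.55

HCOOH ⇌ HCOO- + H+
Ka = 10^(−3.74) = 1.82 × 10^-4
From the ICE table, Ka = [H+]²/(0.00071 − [H+]) = 1.82 × 10^-4.
[H+] is not negligible relative to C₀; solve [H+]² + 0.000182·[H+] − 1.29e-07 = 0.
[H+] = (−Ka + √(Ka² + 4·Ka·C₀))/2 = 2.80 × 10^-4 M
pH = −log[H+] = −log(2.80 × 10^-4) = 3.55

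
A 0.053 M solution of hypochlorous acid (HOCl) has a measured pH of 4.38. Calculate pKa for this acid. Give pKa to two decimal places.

pKa = 7.48

[H+] = 10^(-4.38) = 4.17 × 10^-5 M
At equilibrium [HA] = 0.053 − 4.17 × 10^-5 = 5.30 × 10^-2 M
Ka = [H+][A-]/[HA] = (4.17 × 10^-5)² / 5.30 × 10^-2 = 3.28 × 10^-8
pKa = -log(3.28 × 10^-8) = 7.48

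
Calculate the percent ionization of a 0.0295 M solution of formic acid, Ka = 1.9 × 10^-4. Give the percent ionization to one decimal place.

7.7%

HCOOH ⇌ HCOO- + H+; let x = [H+] at equilibrium.
Solve x² + 0.00019x − 5.6e-06 = 0 → x = 2.27 × 10^-3 M
Fraction ionized = 2.27 × 10^-3 / 0.0295 = 0.0769 → 7.7%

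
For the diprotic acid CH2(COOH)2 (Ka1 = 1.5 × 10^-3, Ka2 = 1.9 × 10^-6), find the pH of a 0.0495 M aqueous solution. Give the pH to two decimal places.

Since Ka1 ≫ Ka2, the first ionization dominates [H+].
Ka1 = x²/(0.0495 − x) = 1.5 × 10^-3
Solving the quadratic: x = (−Ka1 + √(Ka1² + 4·Ka1·C₀))/2 = 7.90 × 10^-3 M
pH = −log(7.90 × 10^-3) = 2.10

pH = 2.10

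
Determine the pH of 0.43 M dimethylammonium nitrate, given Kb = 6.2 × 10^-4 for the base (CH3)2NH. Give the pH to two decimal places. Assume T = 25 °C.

(CH3)2NH2+ is the conjugate acid of the weak base (CH3)2NH.
Ka = Kw/Kb = 1.0×10^-14 / 6.2 × 10^-4 = 1.61 × 10^-11
From the ICE table, Ka = x²/(0.43 − x) = 1.61 × 10^-11.
Neglecting x in the denominator: x = √(1.61 × 10^-11 × 0.43) = 2.63 × 10^-6 M
Check: 0.00061% ionized — well under 5%, approximation valid.
pH = −log(2.63 × 10^-6) = 5.58

pH = 5.58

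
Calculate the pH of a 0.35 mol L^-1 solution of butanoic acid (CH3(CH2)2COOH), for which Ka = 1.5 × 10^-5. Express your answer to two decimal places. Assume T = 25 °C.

pH = 2.64

CH3(CH2)2COOH ⇌ CH3(CH2)2COO- + H+
Let x = [H+] at equilibrium. Ka = x²/(0.35 − x).
Assume x ≪ 0.35: x ≈ √(1.5 × 10^-5 × 0.35) = 2.29 × 10^-3 M
pH = −log[H+] = −log(2.29 × 10^-3) = 2.64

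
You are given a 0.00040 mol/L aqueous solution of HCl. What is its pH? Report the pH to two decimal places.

HCl is a strong acid and dissociates completely, so [H+] = 0.00040 M.
pH = -log(0.0004) = 3.40

pH = 3.40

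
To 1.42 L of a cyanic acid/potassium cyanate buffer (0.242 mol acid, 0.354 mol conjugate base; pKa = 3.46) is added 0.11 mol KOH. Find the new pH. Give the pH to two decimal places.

OH- converts HOCN to OCN-: HOCN → 0.132 mol, OCN- → 0.464 mol.
pH = pKa + log(n_OCN-/n_HOCN) = 3.46 + log(0.464/0.132) = 3.46 + (+0.546)

pH = 4.01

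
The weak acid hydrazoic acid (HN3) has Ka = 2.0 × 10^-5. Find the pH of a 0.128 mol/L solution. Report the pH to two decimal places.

pH = 2.80

HN3 ⇌ N3- + H+
From the ICE table, Ka = x²/(0.128 − x) = 2.0 × 10^-5.
Since Ka ≪ C₀, x ≈ √(Ka·C₀) = 1.60 × 10^-3 M.
pH = −log(1.60 × 10^-3) = 2.80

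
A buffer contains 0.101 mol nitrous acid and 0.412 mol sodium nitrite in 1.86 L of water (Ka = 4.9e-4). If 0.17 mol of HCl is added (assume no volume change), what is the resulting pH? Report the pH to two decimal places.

Added H+ converts NO2- to HNO2: HNO2 → 0.271 mol, NO2- → 0.242 mol.
pKa = −log(4.9 × 10^-4) = 3.310
pH = pKa + log(n_NO2-/n_HNO2) = 3.310 + log(0.242/0.271) = 3.310 + (-0.049)

pH = 3.26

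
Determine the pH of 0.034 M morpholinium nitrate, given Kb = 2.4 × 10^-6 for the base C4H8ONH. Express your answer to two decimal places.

pH = 4.92

C4H8ONH2+ is the conjugate acid of the weak base C4H8ONH.
Ka = Kw/Kb = 1.0×10^-14 / 2.4 × 10^-6 = 4.17 × 10^-9
From the ICE table, Ka = [H+]²/(0.034 − [H+]) = 4.17 × 10^-9.
Since Ka ≪ C₀, [H+] ≈ √(Ka·C₀) = 1.19 × 10^-5 M.
pH = −log(1.19 × 10^-5) = 4.92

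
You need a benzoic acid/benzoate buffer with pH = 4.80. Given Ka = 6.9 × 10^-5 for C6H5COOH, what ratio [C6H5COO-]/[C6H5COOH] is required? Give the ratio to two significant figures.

pKa = -log(6.9 × 10^-5) = 4.161
pH = pKa + log(r) ⇒ log(r) = 4.80 − 4.161 = +0.639
r = [C6H5COO-]/[C6H5COOH] = 10^(+0.639) = 4.36

ratio = 4.4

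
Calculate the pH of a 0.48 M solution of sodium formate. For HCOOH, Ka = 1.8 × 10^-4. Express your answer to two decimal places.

pH = 8.71

HCOO- is the conjugate base of the weak acid HCOOH.
Kb = Kw/Ka = 1.0×10^-14 / 1.8 × 10^-4 = 5.56 × 10^-11
Kb = x²/(0.48 − x) = 5.56 × 10^-11
Assume x ≪ 0.48: x ≈ √(5.56 × 10^-11 × 0.48) = 5.17 × 10^-6 M
Check: 0.0011% ionized — well under 5%, approximation valid.
pOH = 5.29, so pH = 14.00 − pOH = 8.71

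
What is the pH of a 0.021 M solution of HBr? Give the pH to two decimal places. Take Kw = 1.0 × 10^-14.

pH = 1.68

HBr is a strong acid and dissociates completely, so [H+] = 0.021 M.
pH = -log(0.021) = 1.68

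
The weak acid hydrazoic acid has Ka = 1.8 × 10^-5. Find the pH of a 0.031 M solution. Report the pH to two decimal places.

pH = 3.13

HN3 ⇌ N3- + H+
From the ICE table, Ka = [H+]²/(0.031 − [H+]) = 1.8 × 10^-5.
Assume [H+] ≪ 0.031: [H+] ≈ √(1.8 × 10^-5 × 0.031) = 7.47 × 10^-4 M
Check: 2.4% ionized — well under 5%, approximation valid.
pH = −log(7.47 × 10^-4) = 3.13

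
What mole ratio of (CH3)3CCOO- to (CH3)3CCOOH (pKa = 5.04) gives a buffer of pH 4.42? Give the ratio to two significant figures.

ratio = 0.24

pH = pKa + log(r) ⇒ log(r) = 4.42 − 5.04 = -0.62
r = [(CH3)3CCOO-]/[(CH3)3CCOOH] = 10^(-0.62) = 0.24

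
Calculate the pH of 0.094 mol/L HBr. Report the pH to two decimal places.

HBr is a strong acid and dissociates completely, so [H+] = 0.094 M.
pH = -log(0.094) = 1.03

pH = 1.03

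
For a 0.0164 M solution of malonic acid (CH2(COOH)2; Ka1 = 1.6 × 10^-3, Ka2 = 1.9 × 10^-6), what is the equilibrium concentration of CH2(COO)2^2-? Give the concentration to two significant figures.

1.9 × 10^-6 M

First ionization gives [H+] ≈ [CH2(COOH)COO-] = 4.38 × 10^-3 M.
Second step: Ka2 = [H+][CH2(COO)2^2-]/[CH2(COOH)COO-] ≈ [CH2(COO)2^2-] (since [H+] ≈ [CH2(COOH)COO-]).
So [CH2(COO)2^2-] ≈ Ka2.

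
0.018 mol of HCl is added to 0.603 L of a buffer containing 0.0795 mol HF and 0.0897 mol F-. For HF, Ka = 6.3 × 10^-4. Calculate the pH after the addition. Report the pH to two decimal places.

Added H+ converts F- to HF: HF → 0.0975 mol, F- → 0.0717 mol.
pKa = −log(6.3 × 10^-4) = 3.201
Henderson–Hasselbalch with mole ratio 0.0717/0.0975: pH = 3.201 + (-0.133)

pH = 3.07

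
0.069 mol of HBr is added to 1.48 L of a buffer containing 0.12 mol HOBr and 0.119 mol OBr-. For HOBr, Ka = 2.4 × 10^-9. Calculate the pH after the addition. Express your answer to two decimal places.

pH = 8.04

After neutralization: n(HOBr) = 0.189 mol, n(OBr-) = 0.05 mol.
pKa = −log(2.4 × 10^-9) = 8.620
Henderson–Hasselbalch with mole ratio 0.05/0.189: pH = 8.620 + (-0.577)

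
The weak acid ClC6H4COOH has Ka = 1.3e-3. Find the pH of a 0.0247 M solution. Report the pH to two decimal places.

pH = 2.30

ClC6H4COOH ⇌ ClC6H4COO- + H+
Let x = [H+] at equilibrium. Ka = x²/(0.0247 − x).
x is not negligible relative to C₀; solve x² + 0.0013·x − 3.21e-05 = 0.
x = (−Ka + √(Ka² + 4·Ka·C₀))/2 = 5.05 × 10^-3 M
pH = −log[H+] = −log(5.05 × 10^-3) = 2.30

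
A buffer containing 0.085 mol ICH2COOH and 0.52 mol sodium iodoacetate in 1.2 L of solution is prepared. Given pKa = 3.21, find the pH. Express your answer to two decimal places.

pH = pKa + log([A⁻]/[HA]) = 3.21 + log(0.52/0.085)
pH = 3.21 + (+0.787) = 4.00

pH = 4.00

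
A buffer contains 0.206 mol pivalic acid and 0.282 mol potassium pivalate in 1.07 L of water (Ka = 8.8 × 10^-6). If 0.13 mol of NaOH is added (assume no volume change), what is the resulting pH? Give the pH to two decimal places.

After neutralization: n((CH3)3CCOOH) = 0.076 mol, n((CH3)3CCOO-) = 0.412 mol.
pKa = −log(8.8 × 10^-6) = 5.056
Henderson–Hasselbalch with mole ratio 0.412/0.076: pH = 5.056 + (+0.734)

pH = 5.79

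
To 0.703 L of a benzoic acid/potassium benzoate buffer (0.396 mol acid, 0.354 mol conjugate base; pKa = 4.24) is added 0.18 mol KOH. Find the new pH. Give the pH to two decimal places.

After neutralization: n(C6H5COOH) = 0.216 mol, n(C6H5COO-) = 0.534 mol.
pH = pKa + log([A⁻]/[HA]) = 4.24 + log(0.534/0.216) = 4.24 +0.393

pH = 4.63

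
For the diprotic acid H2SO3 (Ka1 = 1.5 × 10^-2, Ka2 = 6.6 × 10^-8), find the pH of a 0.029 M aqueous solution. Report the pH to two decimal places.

Ka1 ≫ Ka2, so treat the first dissociation as the only significant source of H+.
Ka1 = x²/(0.029 − x) = 1.5 × 10^-2
Solving the quadratic: x = (−Ka1 + √(Ka1² + 4·Ka1·C₀))/2 = 1.47 × 10^-2 M
pH = −log(1.47 × 10^-2) = 1.83

pH = 1.83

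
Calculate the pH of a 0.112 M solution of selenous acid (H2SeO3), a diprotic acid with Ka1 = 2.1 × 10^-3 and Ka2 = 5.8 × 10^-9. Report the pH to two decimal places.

Ka1 ≫ Ka2, so treat the first dissociation as the only significant source of H+.
Ka1 = x²/(0.112 − x) = 2.1 × 10^-3
Solving the quadratic: x = (−Ka1 + √(Ka1² + 4·Ka1·C₀))/2 = 1.43 × 10^-2 M
pH = −log(1.43 × 10^-2) = 1.84

pH = 1.84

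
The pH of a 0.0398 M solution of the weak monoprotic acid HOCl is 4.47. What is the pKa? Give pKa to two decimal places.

[H+] = 10^(-4.47) = 3.39 × 10^-5 M
At equilibrium [HA] = 0.0398 − 3.39 × 10^-5 = 3.98 × 10^-2 M
Ka = [H+][A-]/[HA] = (3.39 × 10^-5)² / 3.98 × 10^-2 = 2.89 × 10^-8
pKa = -log(2.89 × 10^-8) = 7.54

pKa = 7.54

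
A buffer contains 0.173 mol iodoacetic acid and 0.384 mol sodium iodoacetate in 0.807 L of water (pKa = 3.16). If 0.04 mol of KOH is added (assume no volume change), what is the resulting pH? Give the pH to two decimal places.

After neutralization: n(ICH2COOH) = 0.133 mol, n(ICH2COO-) = 0.424 mol.
pH = pKa + log(n_ICH2COO-/n_ICH2COOH) = 3.16 + log(0.424/0.133) = 3.16 + (+0.504)

pH = 3.66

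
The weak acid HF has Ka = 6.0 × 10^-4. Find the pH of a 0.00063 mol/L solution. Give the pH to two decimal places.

pH = 3.42

HF ⇌ F- + H+
From the ICE table, Ka = [H+]²/(0.00063 − [H+]) = 6.0 × 10^-4.
[H+] is not negligible relative to C₀; solve [H+]² + 0.0006·[H+] − 3.78e-07 = 0.
[H+] = [−0.0006 + √(0.0006² + 1.51e-06)]/2 = 3.84 × 10^-4 M
pH = −log(3.84 × 10^-4) = 3.42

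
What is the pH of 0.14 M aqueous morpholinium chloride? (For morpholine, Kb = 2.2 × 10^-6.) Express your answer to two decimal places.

pH = 4.60

C4H8ONH2+ is the conjugate acid of the weak base C4H8ONH.
Ka = Kw/Kb = 1.0×10^-14 / 2.2 × 10^-6 = 4.55 × 10^-9
From the ICE table, Ka = [H+]²/(0.14 − [H+]) = 4.55 × 10^-9.
Since Ka ≪ C₀, [H+] ≈ √(Ka·C₀) = 2.52 × 10^-5 M.
Check: 0.018% ionized — well under 5%, approximation valid.
pH = −log(2.52 × 10^-5) = 4.60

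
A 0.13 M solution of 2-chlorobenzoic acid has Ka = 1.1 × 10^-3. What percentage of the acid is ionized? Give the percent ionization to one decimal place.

ClC6H4COOH ⇌ ClC6H4COO- + H+; let x = [H+] at equilibrium.
Solve x² + 0.0011x − 0.000143 = 0 → x = 1.14 × 10^-2 M
Fraction ionized = 1.14 × 10^-2 / 0.13 = 0.0877 → 8.8%

8.8%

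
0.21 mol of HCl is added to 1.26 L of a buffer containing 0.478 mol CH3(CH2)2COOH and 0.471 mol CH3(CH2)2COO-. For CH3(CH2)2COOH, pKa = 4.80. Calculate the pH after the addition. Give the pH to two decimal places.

After neutralization: n(CH3(CH2)2COOH) = 0.688 mol, n(CH3(CH2)2COO-) = 0.261 mol.
pH = pKa + log(n_CH3(CH2)2COO-/n_CH3(CH2)2COOH) = 4.80 + log(0.261/0.688) = 4.80 + (-0.421)

pH = 4.38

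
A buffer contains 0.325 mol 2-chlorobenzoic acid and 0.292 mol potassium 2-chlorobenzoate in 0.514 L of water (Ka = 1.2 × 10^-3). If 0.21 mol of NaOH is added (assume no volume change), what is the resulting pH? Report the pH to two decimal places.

pH = 3.56

OH- converts ClC6H4COOH to ClC6H4COO-: ClC6H4COOH → 0.115 mol, ClC6H4COO- → 0.502 mol.
pKa = −log(1.2 × 10^-3) = 2.921
pH = pKa + log(n_ClC6H4COO-/n_ClC6H4COOH) = 2.921 + log(0.502/0.115) = 2.921 + (+0.640)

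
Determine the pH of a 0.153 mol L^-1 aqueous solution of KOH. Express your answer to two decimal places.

KOH is a strong base; [OH-] = 0.153 M.
pOH = -log(0.153) = 0.82
pH = 14.00 - 0.82 = 13.18

pH = 13.18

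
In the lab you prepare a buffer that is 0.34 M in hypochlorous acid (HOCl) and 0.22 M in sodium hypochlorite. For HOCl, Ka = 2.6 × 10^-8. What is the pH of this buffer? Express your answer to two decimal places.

pKa = −log(2.6 × 10^-8) = 7.585
Henderson–Hasselbalch: pH = pKa + log([OCl-]/[HOCl]) = 7.585 + log(0.22/0.34)
pH = 7.585 + (-0.189) = 7.40

pH = 7.40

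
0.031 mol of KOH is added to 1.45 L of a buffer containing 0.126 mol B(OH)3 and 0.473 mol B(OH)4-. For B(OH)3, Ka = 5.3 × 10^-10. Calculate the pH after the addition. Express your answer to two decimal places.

After neutralization: n(B(OH)3) = 0.095 mol, n(B(OH)4-) = 0.504 mol.
pKa = −log(5.3 × 10^-10) = 9.276
pH = pKa + log(n_B(OH)4-/n_B(OH)3) = 9.276 + log(0.504/0.095) = 9.276 + (+0.725)

pH = 10.00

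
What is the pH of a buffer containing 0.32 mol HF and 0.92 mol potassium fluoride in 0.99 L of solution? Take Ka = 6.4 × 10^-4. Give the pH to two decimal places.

pKa = −log(6.4 × 10^-4) = 3.194
pH = pKa + log([A⁻]/[HA]) = 3.194 + log(0.92/0.32)
pH = 3.194 + (+0.459) = 3.65

pH = 3.65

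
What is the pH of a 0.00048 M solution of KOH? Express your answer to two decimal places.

KOH is a strong base; [OH-] = 0.00048 M.
pOH = -log(0.00048) = 3.32
pH = 14.00 - 3.32 = 10.68

pH = 10.68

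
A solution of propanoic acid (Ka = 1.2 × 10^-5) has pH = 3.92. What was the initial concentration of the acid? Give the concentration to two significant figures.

C₀ = 1.3 × 10^-3 M

[H+] = 10^(-3.92) = 1.20 × 10^-4 M = x
Ka = x²/(C₀ − x) ⇒ C₀ = x + x²/Ka
C₀ = 1.20 × 10^-4 + (1.20 × 10^-4)²/(1.2 × 10^-5) = 1.32 × 10^-3 M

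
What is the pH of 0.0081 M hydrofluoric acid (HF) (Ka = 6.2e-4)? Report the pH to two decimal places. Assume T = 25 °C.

HF ⇌ F- + H+
From the ICE table, Ka = x²/(0.0081 − x) = 6.2 × 10^-4.
Here C₀/Ka ≈ 13.1, so the small-x approximation fails. Use the quadratic:
x = [−0.00062 + √(0.00062² + 2.01e-05)]/2 = 1.95 × 10^-3 M
pH = −log[H+] = −log(1.95 × 10^-3) = 2.71

pH = 2.71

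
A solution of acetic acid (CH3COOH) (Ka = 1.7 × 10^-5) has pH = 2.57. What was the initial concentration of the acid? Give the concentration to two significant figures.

C₀ = 4.3 × 10^-1 M

[H+] = 10^(-2.57) = 2.69 × 10^-3 M = x
Ka = x²/(C₀ − x) ⇒ C₀ = x + x²/Ka
C₀ = 2.69 × 10^-3 + (2.69 × 10^-3)²/(1.7 × 10^-5) = 4.28 × 10^-1 M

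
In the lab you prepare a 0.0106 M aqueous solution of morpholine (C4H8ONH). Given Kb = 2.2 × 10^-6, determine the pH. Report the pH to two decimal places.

C4H8ONH + H2O ⇌ C4H8ONH2+ + OH-
Kb = x²/(0.0106 − x) = 2.2 × 10^-6
Assume x ≪ 0.0106: x ≈ √(2.2 × 10^-6 × 0.0106) = 1.53 × 10^-4 M
Check: 1.4% ionized — well under 5%, approximation valid.
pOH = −log(1.53 × 10^-4) = 3.82; pH = 14.00 − 3.82 = 10.18

pH = 10.18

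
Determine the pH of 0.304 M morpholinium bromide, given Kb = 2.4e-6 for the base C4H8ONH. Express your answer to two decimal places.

C4H8ONH2+ is the conjugate acid of the weak base C4H8ONH.
Ka = Kw/Kb = 1.0×10^-14 / 2.4 × 10^-6 = 4.17 × 10^-9
From the ICE table, Ka = x²/(0.304 − x) = 4.17 × 10^-9.
Since Ka ≪ C₀, x ≈ √(Ka·C₀) = 3.56 × 10^-5 M.
(x/C₀ = 0.012% < 5%, so the approximation holds.)
pH = −log(3.56 × 10^-5) = 4.45

pH = 4.45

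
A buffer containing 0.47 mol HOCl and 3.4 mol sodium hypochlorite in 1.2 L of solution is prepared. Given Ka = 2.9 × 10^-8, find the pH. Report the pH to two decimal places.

pH = 8.40

pKa = −log(2.9 × 10^-8) = 7.538
Henderson–Hasselbalch: pH = pKa + log([OCl-]/[HOCl]) = 7.538 + log(3.4/0.47)
pH = 7.538 + (+0.859) = 8.40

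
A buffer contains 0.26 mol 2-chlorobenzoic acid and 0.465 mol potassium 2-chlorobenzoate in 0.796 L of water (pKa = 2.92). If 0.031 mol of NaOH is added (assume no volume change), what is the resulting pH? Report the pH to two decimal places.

After neutralization: n(ClC6H4COOH) = 0.229 mol, n(ClC6H4COO-) = 0.496 mol.
pH = pKa + log([A⁻]/[HA]) = 2.92 + log(0.496/0.229) = 2.92 +0.336

pH = 3.26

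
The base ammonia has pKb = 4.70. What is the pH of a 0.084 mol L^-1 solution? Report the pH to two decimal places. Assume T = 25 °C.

NH3 + H2O ⇌ NH4+ + OH-
Kb = 10^(−4.70) = 2.00 × 10^-5
From the ICE table, Kb = [OH-]²/(0.084 − [OH-]) = 2.00 × 10^-5.
Neglecting [OH-] in the denominator: [OH-] = √(2.00 × 10^-5 × 0.084) = 1.30 × 10^-3 M
pOH = 2.89, so pH = 14.00 − pOH = 11.11

pH = 11.11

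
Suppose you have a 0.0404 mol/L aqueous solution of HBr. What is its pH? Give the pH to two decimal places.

HBr is a strong acid and dissociates completely, so [H+] = 0.0404 M.
pH = -log(0.0404) = 1.39

pH = 1.39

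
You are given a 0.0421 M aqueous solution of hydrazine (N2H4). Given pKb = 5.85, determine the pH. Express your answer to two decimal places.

N2H4 + H2O ⇌ N2H5+ + OH-
Kb = 10^(−5.85) = 1.41 × 10^-6
Kb = [OH-]²/(0.0421 − [OH-]) = 1.41 × 10^-6
Assume [OH-] ≪ 0.0421: [OH-] ≈ √(1.41 × 10^-6 × 0.0421) = 2.44 × 10^-4 M
pOH = 3.61, so pH = 14.00 − pOH = 10.39

pH = 10.39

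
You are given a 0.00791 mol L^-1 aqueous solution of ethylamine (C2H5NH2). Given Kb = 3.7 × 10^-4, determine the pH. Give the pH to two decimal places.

pH = 11.19

C2H5NH2 + H2O ⇌ C2H5NH3+ + OH-
Kb = x²/(0.00791 − x) = 3.7 × 10^-4
x is not negligible relative to C₀; solve x² + 0.00037·x − 2.93e-06 = 0.
x = (−Kb + √(Kb² + 4·Kb·C₀))/2 = 1.54 × 10^-3 M
pOH = 2.81, so pH = 14.00 − pOH = 11.19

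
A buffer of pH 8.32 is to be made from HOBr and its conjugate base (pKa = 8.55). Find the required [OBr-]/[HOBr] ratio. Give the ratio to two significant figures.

ratio = 0.59

pH = pKa + log(r) ⇒ log(r) = 8.32 − 8.55 = -0.23
r = [OBr-]/[HOBr] = 10^(-0.23) = 0.589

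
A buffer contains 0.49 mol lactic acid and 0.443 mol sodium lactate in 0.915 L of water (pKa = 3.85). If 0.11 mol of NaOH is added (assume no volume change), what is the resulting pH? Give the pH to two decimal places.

OH- converts CH3CH(OH)COOH to CH3CH(OH)COO-: CH3CH(OH)COOH → 0.38 mol, CH3CH(OH)COO- → 0.553 mol.
pH = pKa + log([A⁻]/[HA]) = 3.85 + log(0.553/0.38) = 3.85 +0.163

pH = 4.01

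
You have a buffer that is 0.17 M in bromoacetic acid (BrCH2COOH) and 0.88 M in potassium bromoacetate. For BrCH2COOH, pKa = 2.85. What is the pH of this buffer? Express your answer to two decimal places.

Using pH = pKa + log([base]/[acid]) with [base]/[acid] = 0.88/0.17:
pH = 2.85 + (+0.714) = 3.56

pH = 3.56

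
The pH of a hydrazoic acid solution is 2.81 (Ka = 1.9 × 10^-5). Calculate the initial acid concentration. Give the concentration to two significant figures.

C₀ = 1.3 × 10^-1 M

[H+] = 10^(-2.81) = 1.55 × 10^-3 M = x
Ka = x²/(C₀ − x) ⇒ C₀ = x + x²/Ka
C₀ = 1.55 × 10^-3 + (1.55 × 10^-3)²/(1.9 × 10^-5) = 1.28 × 10^-1 M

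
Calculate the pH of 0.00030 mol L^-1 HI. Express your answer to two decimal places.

pH = 3.52

HI is a strong acid and dissociates completely, so [H+] = 0.00030 M.
pH = -log(0.0003) = 3.52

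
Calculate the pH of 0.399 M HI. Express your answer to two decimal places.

HI is a strong acid and dissociates completely, so [H+] = 0.399 M.
pH = -log(0.399) = 0.40

pH = 0.40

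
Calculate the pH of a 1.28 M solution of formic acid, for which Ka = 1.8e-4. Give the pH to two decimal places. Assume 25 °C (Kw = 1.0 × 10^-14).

pH = 1.82

HCOOH ⇌ HCOO- + H+
Ka = [H+]²/(1.28 − [H+]) = 1.8 × 10^-4
Neglecting [H+] in the denominator: [H+] = √(1.8 × 10^-4 × 1.28) = 1.52 × 10^-2 M
pH = −log[H+] = −log(1.52 × 10^-2) = 1.82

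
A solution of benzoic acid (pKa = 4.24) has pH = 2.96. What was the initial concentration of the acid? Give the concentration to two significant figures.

[H+] = 10^(-2.96) = 1.10 × 10^-3 M = x
Ka = 10^(−4.24) = 5.75 × 10^-5
Ka = x²/(C₀ − x) ⇒ C₀ = x + x²/Ka
C₀ = 1.10 × 10^-3 + (1.10 × 10^-3)²/(5.75 × 10^-5) = 2.21 × 10^-2 M

C₀ = 2.2 × 10^-2 M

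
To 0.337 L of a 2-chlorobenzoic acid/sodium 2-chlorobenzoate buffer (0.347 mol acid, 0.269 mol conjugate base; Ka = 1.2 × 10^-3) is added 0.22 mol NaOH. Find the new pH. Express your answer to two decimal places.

pH = 3.51

After neutralization: n(ClC6H4COOH) = 0.127 mol, n(ClC6H4COO-) = 0.489 mol.
pKa = −log(1.2 × 10^-3) = 2.921
pH = pKa + log(n_ClC6H4COO-/n_ClC6H4COOH) = 2.921 + log(0.489/0.127) = 2.921 + (+0.586)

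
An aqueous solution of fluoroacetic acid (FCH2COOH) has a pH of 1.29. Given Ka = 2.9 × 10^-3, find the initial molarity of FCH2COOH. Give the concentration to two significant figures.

C₀ = 9.6 × 10^-1 M

[H+] = 10^(-1.29) = 5.13 × 10^-2 M = x
Ka = x²/(C₀ − x) ⇒ C₀ = x + x²/Ka
C₀ = 5.13 × 10^-2 + (5.13 × 10^-2)²/(2.9 × 10^-3) = 9.59 × 10^-1 M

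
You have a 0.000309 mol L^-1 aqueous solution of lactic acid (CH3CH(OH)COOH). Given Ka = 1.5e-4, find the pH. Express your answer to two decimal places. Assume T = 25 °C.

pH = 3.82

CH3CH(OH)COOH ⇌ CH3CH(OH)COO- + H+
Ka = x²/(0.000309 − x) = 1.5 × 10^-4
Here C₀/Ka ≈ 2.06, so the small-x approximation fails. Use the quadratic:
x = [−0.00015 + √(0.00015² + 1.85e-07)]/2 = 1.53 × 10^-4 M
pH = −log(1.53 × 10^-4) = 3.82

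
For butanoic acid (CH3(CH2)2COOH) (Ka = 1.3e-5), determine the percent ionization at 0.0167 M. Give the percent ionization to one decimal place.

2.8%

CH3(CH2)2COOH ⇌ CH3(CH2)2COO- + H+; let x = [H+] at equilibrium.
x ≈ √(Ka·C₀) = √(1.3 × 10^-5 × 0.0167) = 4.66 × 10^-4 M
Fraction ionized = 4.66 × 10^-4 / 0.0167 = 0.0279 → 2.8%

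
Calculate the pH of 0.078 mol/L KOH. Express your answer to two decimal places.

KOH is a strong base; [OH-] = 0.078 M.
pOH = -log(0.078) = 1.11
pH = 14.00 - 1.11 = 12.89

pH = 12.89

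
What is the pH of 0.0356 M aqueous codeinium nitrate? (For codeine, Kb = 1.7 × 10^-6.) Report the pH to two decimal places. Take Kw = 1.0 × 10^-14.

pH = 4.84

C18H22NO3+ is the conjugate acid of the weak base C18H21NO3.
Ka = Kw/Kb = 1.0×10^-14 / 1.7 × 10^-6 = 5.88 × 10^-9
Ka = [H+]²/(0.0356 − [H+]) = 5.88 × 10^-9
Neglecting [H+] in the denominator: [H+] = √(5.88 × 10^-9 × 0.0356) = 1.45 × 10^-5 M
Check: 0.041% ionized — well under 5%, approximation valid.
pH = −log(1.45 × 10^-5) = 4.84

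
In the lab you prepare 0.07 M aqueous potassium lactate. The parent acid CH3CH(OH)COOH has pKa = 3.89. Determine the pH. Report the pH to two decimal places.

pH = 8.37

CH3CH(OH)COO- is the conjugate base of the weak acid CH3CH(OH)COOH.
Ka = 10^(−3.89) = 1.29 × 10^-4
Kb = Kw/Ka = 1.0×10^-14 / 1.29 × 10^-4 = 7.75 × 10^-11
Let x = [OH-] at equilibrium. Kb = x²/(0.07 − x).
Neglecting x in the denominator: x = √(7.75 × 10^-11 × 0.07) = 2.33 × 10^-6 M
pOH = −log(2.33 × 10^-6) = 5.63; pH = 14.00 − 5.63 = 8.37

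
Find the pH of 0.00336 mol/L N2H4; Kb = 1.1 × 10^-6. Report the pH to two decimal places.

N2H4 + H2O ⇌ N2H5+ + OH-
Let x = [OH-] at equilibrium. Kb = x²/(0.00336 − x).
Assume x ≪ 0.00336: x ≈ √(1.1 × 10^-6 × 0.00336) = 6.08 × 10^-5 M
(x/C₀ = 1.8% < 5%, so the approximation holds.)
pOH = −log(6.08 × 10^-5) = 4.22; pH = 14.00 − 4.22 = 9.78

pH = 9.78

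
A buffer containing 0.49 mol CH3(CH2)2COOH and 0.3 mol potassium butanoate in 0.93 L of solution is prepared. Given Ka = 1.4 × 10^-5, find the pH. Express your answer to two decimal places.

pKa = −log(1.4 × 10^-5) = 4.854
pH = pKa + log([A⁻]/[HA]) = 4.854 + log(0.3/0.49)
pH = 4.854 + (-0.213) = 4.64

pH = 4.64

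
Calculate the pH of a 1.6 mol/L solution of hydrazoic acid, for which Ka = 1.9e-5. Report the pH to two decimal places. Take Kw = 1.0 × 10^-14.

pH = 2.26

HN3 ⇌ N3- + H+
From the ICE table, Ka = [H+]²/(1.6 − [H+]) = 1.9 × 10^-5.
Neglecting [H+] in the denominator: [H+] = √(1.9 × 10^-5 × 1.6) = 5.51 × 10^-3 M
pH = −log[H+] = −log(5.51 × 10^-3) = 2.26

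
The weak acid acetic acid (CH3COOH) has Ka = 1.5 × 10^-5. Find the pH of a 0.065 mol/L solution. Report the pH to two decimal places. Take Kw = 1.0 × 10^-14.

CH3COOH ⇌ CH3COO- + H+
Ka = [H+]²/(0.065 − [H+]) = 1.5 × 10^-5
Neglecting [H+] in the denominator: [H+] = √(1.5 × 10^-5 × 0.065) = 9.87 × 10^-4 M
pH = −log(9.87 × 10^-4) = 3.01

pH = 3.01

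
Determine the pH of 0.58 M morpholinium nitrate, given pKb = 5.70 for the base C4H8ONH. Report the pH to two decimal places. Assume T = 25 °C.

pH = 4.27

C4H8ONH2+ is the conjugate acid of the weak base C4H8ONH.
Kb = 10^(−5.70) = 2.00 × 10^-6
Ka = Kw/Kb = 1.0×10^-14 / 2.00 × 10^-6 = 5.00 × 10^-9
Let x = [H+] at equilibrium. Ka = x²/(0.58 − x).
Neglecting x in the denominator: x = √(5.00 × 10^-9 × 0.58) = 5.39 × 10^-5 M
pH = −log[H+] = −log(5.39 × 10^-5) = 4.27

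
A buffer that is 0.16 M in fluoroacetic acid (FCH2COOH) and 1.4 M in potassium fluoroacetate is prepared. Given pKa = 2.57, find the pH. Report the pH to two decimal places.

pH = 3.51

pH = pKa + log([A⁻]/[HA]) = 2.57 + log(1.4/0.16)
pH = 2.57 + (+0.942) = 3.51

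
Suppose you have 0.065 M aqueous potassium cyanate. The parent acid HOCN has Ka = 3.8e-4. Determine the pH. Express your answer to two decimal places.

pH = 8.12

OCN- is the conjugate base of the weak acid HOCN.
Kb = Kw/Ka = 1.0×10^-14 / 3.8 × 10^-4 = 2.63 × 10^-11
Let x = [OH-] at equilibrium. Kb = x²/(0.065 − x).
Neglecting x in the denominator: x = √(2.63 × 10^-11 × 0.065) = 1.31 × 10^-6 M
Check: 0.002% ionized — well under 5%, approximation valid.
pOH = 5.88, so pH = 14.00 − pOH = 8.12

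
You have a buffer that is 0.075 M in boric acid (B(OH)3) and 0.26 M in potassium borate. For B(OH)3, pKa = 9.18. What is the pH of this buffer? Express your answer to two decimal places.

Henderson–Hasselbalch: pH = pKa + log([B(OH)4-]/[B(OH)3]) = 9.18 + log(0.26/0.075)
pH = 9.18 + (+0.540) = 9.72

pH = 9.72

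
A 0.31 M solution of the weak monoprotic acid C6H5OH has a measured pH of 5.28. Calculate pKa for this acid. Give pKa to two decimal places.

pKa = 10.05

[H+] = 10^(-5.28) = 5.25 × 10^-6 M
At equilibrium [HA] = 0.31 − 5.25 × 10^-6 = 3.10 × 10^-1 M
Ka = [H+][A-]/[HA] = (5.25 × 10^-6)² / 3.10 × 10^-1 = 8.89 × 10^-11
pKa = -log(8.89 × 10^-11) = 10.05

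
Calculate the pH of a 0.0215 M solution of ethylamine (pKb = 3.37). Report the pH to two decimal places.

pH = 11.45

C2H5NH2 + H2O ⇌ C2H5NH3+ + OH-
Kb = 10^(−3.37) = 4.27 × 10^-4
Kb = [OH-]²/(0.0215 − [OH-]) = 4.27 × 10^-4
[OH-] is not negligible relative to C₀; solve [OH-]² + 0.000427·[OH-] − 9.18e-06 = 0.
[OH-] = [−0.000427 + √(0.000427² + 3.67e-05)]/2 = 2.82 × 10^-3 M
pOH = 2.55, so pH = 14.00 − pOH = 11.45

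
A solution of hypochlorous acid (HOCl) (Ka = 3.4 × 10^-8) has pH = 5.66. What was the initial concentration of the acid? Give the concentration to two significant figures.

C₀ = 1.4 × 10^-4 M

[H+] = 10^(-5.66) = 2.19 × 10^-6 M = x
Ka = x²/(C₀ − x) ⇒ C₀ = x + x²/Ka
C₀ = 2.19 × 10^-6 + (2.19 × 10^-6)²/(3.4 × 10^-8) = 1.43 × 10^-4 M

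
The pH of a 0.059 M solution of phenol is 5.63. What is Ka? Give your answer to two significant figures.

[H+] = 10^(-5.63) = 2.34 × 10^-6 M
At equilibrium [HA] = 0.059 − 2.34 × 10^-6 = 5.90 × 10^-2 M
Ka = [H+][A-]/[HA] = (2.34 × 10^-6)² / 5.90 × 10^-2 = 9.3 × 10^-11

Ka = 9.3 × 10^-11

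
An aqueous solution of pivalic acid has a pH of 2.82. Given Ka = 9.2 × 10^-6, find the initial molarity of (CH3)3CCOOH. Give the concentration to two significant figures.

C₀ = 2.5 × 10^-1 M

[H+] = 10^(-2.82) = 1.51 × 10^-3 M = x
Ka = x²/(C₀ − x) ⇒ C₀ = x + x²/Ka
C₀ = 1.51 × 10^-3 + (1.51 × 10^-3)²/(9.2 × 10^-6) = 2.49 × 10^-1 M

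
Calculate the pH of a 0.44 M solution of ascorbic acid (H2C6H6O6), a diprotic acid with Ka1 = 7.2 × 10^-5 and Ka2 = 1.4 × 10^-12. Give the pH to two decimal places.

Ka1 ≫ Ka2, so treat the first dissociation as the only significant source of H+.
Ka1 = x²/(0.44 − x) = 7.2 × 10^-5
x ≈ √(7.2 × 10^-5 × 0.44) = 5.63 × 10^-3 M
pH = −log(5.63 × 10^-3) = 2.25

pH = 2.25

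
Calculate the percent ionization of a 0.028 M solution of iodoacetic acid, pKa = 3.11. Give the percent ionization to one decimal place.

15.3%

ICH2COOH ⇌ ICH2COO- + H+; let x = [H+] at equilibrium.
Ka = 10^(−3.11) = 7.76 × 10^-4
Ka = x²/(C₀ − x); solving the quadratic gives x = 4.29 × 10^-3 M.
% ionization = x/C₀ × 100% = 4.29 × 10^-3/0.028 × 100% = 15.3%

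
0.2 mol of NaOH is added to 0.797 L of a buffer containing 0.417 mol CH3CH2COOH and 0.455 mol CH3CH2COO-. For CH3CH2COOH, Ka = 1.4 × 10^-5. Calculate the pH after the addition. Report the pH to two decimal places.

OH- converts CH3CH2COOH to CH3CH2COO-: CH3CH2COOH → 0.217 mol, CH3CH2COO- → 0.655 mol.
pKa = −log(1.4 × 10^-5) = 4.854
pH = pKa + log([A⁻]/[HA]) = 4.854 + log(0.655/0.217) = 4.854 +0.480

pH = 5.33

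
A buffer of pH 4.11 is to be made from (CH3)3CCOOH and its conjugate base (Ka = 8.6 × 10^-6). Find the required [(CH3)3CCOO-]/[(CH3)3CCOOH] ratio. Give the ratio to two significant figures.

ratio = 0.11

pKa = -log(8.6 × 10^-6) = 5.066
pH = pKa + log(r) ⇒ log(r) = 4.11 − 5.066 = -0.956
r = [(CH3)3CCOO-]/[(CH3)3CCOOH] = 10^(-0.956) = 0.111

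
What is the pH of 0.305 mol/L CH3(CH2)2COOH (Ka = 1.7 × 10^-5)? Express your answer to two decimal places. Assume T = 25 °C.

pH = 2.64

CH3(CH2)2COOH ⇌ CH3(CH2)2COO- + H+
Let x = [H+] at equilibrium. Ka = x²/(0.305 − x).
Assume x ≪ 0.305: x ≈ √(1.7 × 10^-5 × 0.305) = 2.28 × 10^-3 M
Check: 0.75% ionized — well under 5%, approximation valid.
pH = −log(2.28 × 10^-3) = 2.64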